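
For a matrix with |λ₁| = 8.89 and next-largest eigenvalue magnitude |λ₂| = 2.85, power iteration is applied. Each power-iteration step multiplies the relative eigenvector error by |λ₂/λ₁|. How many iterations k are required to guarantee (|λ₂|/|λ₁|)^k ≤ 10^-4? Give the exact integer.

9

|λ₂/λ₁| = 2.85/8.89 = 0.32058
Need k ≥ ln(10^-4) / ln(0.32058) = -9.2103 / -1.1376 ≈ 8.096
Smallest integer k satisfying the bound: 9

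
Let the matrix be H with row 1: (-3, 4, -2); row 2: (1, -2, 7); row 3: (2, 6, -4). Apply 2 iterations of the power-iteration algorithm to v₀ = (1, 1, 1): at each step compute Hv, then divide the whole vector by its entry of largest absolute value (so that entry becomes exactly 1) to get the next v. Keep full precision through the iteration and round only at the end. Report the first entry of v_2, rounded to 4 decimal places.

Hv0 = (-1.00000, 6.00000, 4.00000); divide by 6.00000 → v1 = (-0.16667, 1.00000, 0.66667)
Hv1 = (3.16667, 2.50000, 3.00000); divide by 3.16667 → v2 = (1.00000, 0.78947, 0.94737)
Requested entry of v2: 19/19 = 1.0000

1.0000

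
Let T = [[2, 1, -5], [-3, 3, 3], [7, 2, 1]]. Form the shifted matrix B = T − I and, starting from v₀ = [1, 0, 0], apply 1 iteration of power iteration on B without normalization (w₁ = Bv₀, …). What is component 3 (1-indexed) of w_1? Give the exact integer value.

B = T − I has rows (1, 1, -5); (-3, 2, 3); (7, 2, 0)
w1 = Bv₀ = (1·1 + 1·0 + (-5)·0; (-3)·1 + 2·0 + 3·0; 7·1 + 2·0 + 0·0) = (1, -3, 7)
Requested component of w1: 7

7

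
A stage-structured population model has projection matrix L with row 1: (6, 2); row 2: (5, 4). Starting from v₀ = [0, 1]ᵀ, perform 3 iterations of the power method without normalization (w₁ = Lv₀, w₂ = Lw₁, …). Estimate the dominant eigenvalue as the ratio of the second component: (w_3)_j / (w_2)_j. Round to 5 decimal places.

7.84615

w1 = Lv₀ = (6·0 + 2·1; 5·0 + 4·1) = (2, 4)
w2 = Lw1 = (6·2 + 2·4; 5·2 + 4·4) = (20, 26)
w3 = Lw2 = (172, 204)
Ratio at component: 204 / 26 = 7.84615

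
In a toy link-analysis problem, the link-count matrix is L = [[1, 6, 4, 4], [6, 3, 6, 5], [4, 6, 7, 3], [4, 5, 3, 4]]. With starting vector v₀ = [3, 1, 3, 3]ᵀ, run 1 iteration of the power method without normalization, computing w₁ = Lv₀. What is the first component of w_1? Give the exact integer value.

w1 = Lv₀ = (33, 54, 48, 38)
The requested component of w1 is 33.

33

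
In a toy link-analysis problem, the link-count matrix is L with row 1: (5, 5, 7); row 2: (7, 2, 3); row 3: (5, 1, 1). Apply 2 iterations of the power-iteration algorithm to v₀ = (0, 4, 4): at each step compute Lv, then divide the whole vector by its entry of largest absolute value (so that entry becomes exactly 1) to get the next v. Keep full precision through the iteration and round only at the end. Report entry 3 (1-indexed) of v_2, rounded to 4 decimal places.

Lv0 = (48.00000, 20.00000, 8.00000); divide by 48.00000 → v1 = (1.00000, 0.41667, 0.16667)
Lv1 = (8.25000, 8.33333, 5.58333); divide by 8.33333 → v2 = (0.99000, 1.00000, 0.67000)
Requested entry of v2: 268/400 = 0.6700

0.6700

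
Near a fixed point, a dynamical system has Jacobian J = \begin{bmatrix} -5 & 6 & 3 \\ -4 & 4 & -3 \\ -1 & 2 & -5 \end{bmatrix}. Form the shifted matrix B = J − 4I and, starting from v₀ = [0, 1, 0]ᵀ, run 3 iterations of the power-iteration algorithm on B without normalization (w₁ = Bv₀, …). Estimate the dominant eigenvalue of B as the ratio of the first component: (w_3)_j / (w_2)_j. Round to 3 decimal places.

μ ≈ -3.750

B = J − 4I has rows (-9, 6, 3); (-4, 0, -3); (-1, 2, -9)
w1 = Bv₀ = (6, 0, 2)
w2 = Bw1 = (-48, -30, -24)
w3 = Bw2 = (180, 264, 204)
Ratio: 180/-48 = -3.750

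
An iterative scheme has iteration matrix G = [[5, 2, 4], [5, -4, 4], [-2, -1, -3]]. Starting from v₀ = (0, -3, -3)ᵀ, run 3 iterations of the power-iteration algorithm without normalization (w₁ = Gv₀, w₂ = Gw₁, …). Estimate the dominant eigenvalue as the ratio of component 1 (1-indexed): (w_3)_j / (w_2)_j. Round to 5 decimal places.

λ ≈ 7.00000

w1 = Gv₀ = (-18, 0, 12)
w2 = Gw1 = (-42, -42, 0)
w3 = Gw2 = (-294, -42, 126)
Ratio at component: -294 / -42 = 7.00000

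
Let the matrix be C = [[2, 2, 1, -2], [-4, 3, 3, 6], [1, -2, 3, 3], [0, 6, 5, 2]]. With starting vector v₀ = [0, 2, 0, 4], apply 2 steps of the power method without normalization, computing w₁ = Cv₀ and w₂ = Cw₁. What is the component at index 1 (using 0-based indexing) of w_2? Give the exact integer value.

w1 = Cv₀ = (2·0 + 2·2 + 1·0 + (-2)·4; (-4)·0 + 3·2 + 3·0 + 6·4; 1·0 + (-2)·2 + 3·0 + 3·4; 0·0 + 6·2 + 5·0 + 2·4) = (-4, 30, 8, 20)
w2 = Cw1 = (2·(-4) + 2·30 + 1·8 + (-2)·20; (-4)·(-4) + 3·30 + 3·8 + 6·20; 1·(-4) + (-2)·30 + 3·8 + 3·20; 0·(-4) + 6·30 + 5·8 + 2·20) = (20, 250, 20, 260)
The requested component of w2 is 250.

250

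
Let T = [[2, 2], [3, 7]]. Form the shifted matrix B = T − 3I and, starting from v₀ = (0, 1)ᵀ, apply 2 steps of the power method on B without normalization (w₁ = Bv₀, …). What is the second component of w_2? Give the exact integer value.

B = T − 3I has rows (-1, 2); (3, 4)
w1 = Bv₀ = (2, 4)
w2 = Bw1 = (6, 22)
Requested component of w2: 22

22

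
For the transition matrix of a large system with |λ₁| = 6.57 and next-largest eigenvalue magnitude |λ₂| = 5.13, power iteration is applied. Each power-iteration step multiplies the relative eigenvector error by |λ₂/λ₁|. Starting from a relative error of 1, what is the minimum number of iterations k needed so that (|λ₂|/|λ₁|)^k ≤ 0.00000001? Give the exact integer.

75

|λ₂/λ₁| = 5.13/6.57 = 0.78082
Need k ≥ ln(0.00000001) / ln(0.78082) = -18.4207 / -0.2474 ≈ 74.455
Smallest integer k satisfying the bound: 75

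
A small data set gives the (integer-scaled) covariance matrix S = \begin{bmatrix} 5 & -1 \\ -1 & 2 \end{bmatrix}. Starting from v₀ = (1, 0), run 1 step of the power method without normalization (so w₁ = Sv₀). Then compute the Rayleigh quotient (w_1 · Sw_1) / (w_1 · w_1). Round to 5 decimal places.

w1 = Sv₀ = (5·1 + (-1)·0; (-1)·1 + 2·0) = (5, -1)
Sw1 = (26, -7)
w1·Sw1 = 5·26 + (-1)·(-7) = 137; w1·w1 = 5·5 + (-1)·(-1) = 26
λ ≈ 137/26 = 5.26923

5.26923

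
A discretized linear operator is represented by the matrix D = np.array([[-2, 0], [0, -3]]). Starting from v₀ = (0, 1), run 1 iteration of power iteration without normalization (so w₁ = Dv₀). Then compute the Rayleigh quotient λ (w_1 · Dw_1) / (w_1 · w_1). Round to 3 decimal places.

-3.000

w1 = Dv₀ = ((-2)·0 + 0·1; 0·0 + (-3)·1) = (0, -3)
Dw1 = (0, 9)
w1·Dw1 = 0·0 + (-3)·9 = -27; w1·w1 = 0·0 + (-3)·(-3) = 9
λ ≈ -27/9 = -3.000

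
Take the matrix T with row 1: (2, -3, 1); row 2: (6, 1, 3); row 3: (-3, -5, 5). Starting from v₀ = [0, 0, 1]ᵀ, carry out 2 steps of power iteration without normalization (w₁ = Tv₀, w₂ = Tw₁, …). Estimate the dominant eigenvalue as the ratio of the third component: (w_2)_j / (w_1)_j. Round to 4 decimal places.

w1 = Tv₀ = (2·0 + (-3)·0 + 1·1; 6·0 + 1·0 + 3·1; (-3)·0 + (-5)·0 + 5·1) = (1, 3, 5)
w2 = Tw1 = (2·1 + (-3)·3 + 1·5; 6·1 + 1·3 + 3·5; (-3)·1 + (-5)·3 + 5·5) = (-2, 24, 7)
Ratio at component: 7 / 5 = 1.4000

λ ≈ 1.4000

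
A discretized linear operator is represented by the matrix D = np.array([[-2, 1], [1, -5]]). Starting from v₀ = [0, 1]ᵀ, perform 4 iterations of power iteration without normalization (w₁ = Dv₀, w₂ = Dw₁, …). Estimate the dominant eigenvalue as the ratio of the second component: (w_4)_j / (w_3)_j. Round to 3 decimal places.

w1 = Dv₀ = (1, -5)
w2 = Dw1 = (-7, 26)
w3 = Dw2 = (40, -137)
w4 = Dw3 = (-217, 725)
Ratio at component: 725 / -137 = -5.292

-5.292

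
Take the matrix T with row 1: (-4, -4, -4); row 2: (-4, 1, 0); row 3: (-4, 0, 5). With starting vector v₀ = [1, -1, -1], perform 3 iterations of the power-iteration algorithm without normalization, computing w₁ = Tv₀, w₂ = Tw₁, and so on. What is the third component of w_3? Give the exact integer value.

-465

w1 = Tv₀ = ((-4)·1 + (-4)·(-1) + (-4)·(-1); (-4)·1 + 1·(-1) + 0·(-1); (-4)·1 + 0·(-1) + 5·(-1)) = (4, -5, -9)
w2 = Tw1 = ((-4)·4 + (-4)·(-5) + (-4)·(-9); (-4)·4 + 1·(-5) + 0·(-9); (-4)·4 + 0·(-5) + 5·(-9)) = (40, -21, -61)
w3 = Tw2 = (168, -181, -465)
The requested component of w3 is -465.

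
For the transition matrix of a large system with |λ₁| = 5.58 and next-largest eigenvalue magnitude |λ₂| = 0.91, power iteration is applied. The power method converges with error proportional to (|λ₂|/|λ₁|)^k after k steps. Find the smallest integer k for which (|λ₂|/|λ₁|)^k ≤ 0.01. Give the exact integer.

|λ₂/λ₁| = 0.91/5.58 = 0.16308
Need k ≥ ln(0.01) / ln(0.16308) = -4.6052 / -1.8135 ≈ 2.539
Smallest integer k satisfying the bound: 3

3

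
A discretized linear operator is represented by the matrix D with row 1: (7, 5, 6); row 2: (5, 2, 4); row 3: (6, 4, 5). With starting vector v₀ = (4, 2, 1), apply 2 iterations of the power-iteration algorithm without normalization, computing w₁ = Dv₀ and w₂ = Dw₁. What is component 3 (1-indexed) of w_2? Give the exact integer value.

w1 = Dv₀ = (7·4 + 5·2 + 6·1; 5·4 + 2·2 + 4·1; 6·4 + 4·2 + 5·1) = (44, 28, 37)
w2 = Dw1 = (7·44 + 5·28 + 6·37; 5·44 + 2·28 + 4·37; 6·44 + 4·28 + 5·37) = (670, 424, 561)
The requested component of w2 is 561.

561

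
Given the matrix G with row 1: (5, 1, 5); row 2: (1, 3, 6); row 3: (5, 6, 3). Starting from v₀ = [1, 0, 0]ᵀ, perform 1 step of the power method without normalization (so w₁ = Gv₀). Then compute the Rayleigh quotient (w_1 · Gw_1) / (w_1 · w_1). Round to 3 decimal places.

w1 = Gv₀ = (5, 1, 5)
Gw1 = (51, 38, 46)
w1·Gw1 = 5·51 + 1·38 + 5·46 = 523; w1·w1 = 5·5 + 1·1 + 5·5 = 51
λ ≈ 523/51 = 10.255

λ ≈ 10.255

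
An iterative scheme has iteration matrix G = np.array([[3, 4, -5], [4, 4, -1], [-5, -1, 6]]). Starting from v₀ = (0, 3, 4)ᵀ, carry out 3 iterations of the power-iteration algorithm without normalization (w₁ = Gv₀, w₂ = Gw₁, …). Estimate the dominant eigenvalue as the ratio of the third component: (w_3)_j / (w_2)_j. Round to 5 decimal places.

w1 = Gv₀ = (-8, 8, 21)
w2 = Gw1 = (-97, -21, 158)
w3 = Gw2 = (-1165, -630, 1454)
Ratio at component: 1454 / 158 = 9.20253

λ ≈ 9.20253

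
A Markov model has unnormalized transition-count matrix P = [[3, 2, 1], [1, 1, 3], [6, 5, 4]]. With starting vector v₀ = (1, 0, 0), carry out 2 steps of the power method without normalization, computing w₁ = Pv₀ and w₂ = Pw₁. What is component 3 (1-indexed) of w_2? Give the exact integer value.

w1 = Pv₀ = (3·1 + 2·0 + 1·0; 1·1 + 1·0 + 3·0; 6·1 + 5·0 + 4·0) = (3, 1, 6)
w2 = Pw1 = (3·3 + 2·1 + 1·6; 1·3 + 1·1 + 3·6; 6·3 + 5·1 + 4·6) = (17, 22, 47)
The requested component of w2 is 47.

47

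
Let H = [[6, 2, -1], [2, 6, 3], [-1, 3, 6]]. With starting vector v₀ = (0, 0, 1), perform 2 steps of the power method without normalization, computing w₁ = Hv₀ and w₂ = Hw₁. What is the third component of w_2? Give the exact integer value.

46

w1 = Hv₀ = (-1, 3, 6)
w2 = Hw1 = (-6, 34, 46)
The requested component of w2 is 46.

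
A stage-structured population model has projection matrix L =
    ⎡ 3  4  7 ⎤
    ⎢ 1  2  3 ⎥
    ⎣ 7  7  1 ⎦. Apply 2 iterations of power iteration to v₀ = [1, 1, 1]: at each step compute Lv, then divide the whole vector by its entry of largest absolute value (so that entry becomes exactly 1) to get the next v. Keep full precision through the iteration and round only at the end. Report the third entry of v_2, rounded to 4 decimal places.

0.9064

Lv0 = (14.00000, 6.00000, 15.00000); divide by 15.00000 → v1 = (0.93333, 0.40000, 1.00000)
Lv1 = (11.40000, 4.73333, 10.33333); divide by 11.40000 → v2 = (1.00000, 0.41520, 0.90643)
Requested entry of v2: 155/171 = 0.9064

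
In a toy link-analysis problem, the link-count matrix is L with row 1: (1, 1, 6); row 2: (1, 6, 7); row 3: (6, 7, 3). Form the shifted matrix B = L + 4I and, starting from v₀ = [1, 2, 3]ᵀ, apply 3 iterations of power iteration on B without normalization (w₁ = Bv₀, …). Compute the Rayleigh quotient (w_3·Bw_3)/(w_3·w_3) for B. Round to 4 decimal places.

μ ≈ 17.4659

B = L + 4I has rows (5, 1, 6); (1, 10, 7); (6, 7, 7)
w1 = Bv₀ = (5·1 + 1·2 + 6·3; 1·1 + 10·2 + 7·3; 6·1 + 7·2 + 7·3) = (25, 42, 41)
w2 = Bw1 = (5·25 + 1·42 + 6·41; 1·25 + 10·42 + 7·41; 6·25 + 7·42 + 7·41) = (413, 732, 731)
w3 = Bw2 = (7183, 12850, 12719)
Bw3 = (125079, 224716, 222081)
w3·Bw3 = 6610691296; w3·w3 = 378490950; μ ≈ 6610691296/378490950 = 17.4659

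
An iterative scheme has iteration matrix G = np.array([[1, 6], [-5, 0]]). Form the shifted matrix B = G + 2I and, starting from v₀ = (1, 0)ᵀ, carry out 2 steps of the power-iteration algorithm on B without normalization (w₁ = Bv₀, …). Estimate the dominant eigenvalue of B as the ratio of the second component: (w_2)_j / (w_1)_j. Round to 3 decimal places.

5.000

B = G + 2I has rows (3, 6); (-5, 2)
w1 = Bv₀ = (3·1 + 6·0; (-5)·1 + 2·0) = (3, -5)
w2 = Bw1 = (3·3 + 6·(-5); (-5)·3 + 2·(-5)) = (-21, -25)
Ratio: -25/-5 = 5.000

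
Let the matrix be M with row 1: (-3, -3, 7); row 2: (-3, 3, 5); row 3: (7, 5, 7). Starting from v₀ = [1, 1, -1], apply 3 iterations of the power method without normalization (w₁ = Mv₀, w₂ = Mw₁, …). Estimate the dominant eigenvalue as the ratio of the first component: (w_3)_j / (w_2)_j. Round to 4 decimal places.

-11.0225

w1 = Mv₀ = (-13, -5, 5)
w2 = Mw1 = (89, 49, -81)
w3 = Mw2 = (-981, -525, 301)
Ratio at component: -981 / 89 = -11.0225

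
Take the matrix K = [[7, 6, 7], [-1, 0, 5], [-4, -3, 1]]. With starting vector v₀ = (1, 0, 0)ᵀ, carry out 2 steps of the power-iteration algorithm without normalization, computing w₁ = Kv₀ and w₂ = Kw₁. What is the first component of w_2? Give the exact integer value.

15

w1 = Kv₀ = (7·1 + 6·0 + 7·0; (-1)·1 + 0·0 + 5·0; (-4)·1 + (-3)·0 + 1·0) = (7, -1, -4)
w2 = Kw1 = (7·7 + 6·(-1) + 7·(-4); (-1)·7 + 0·(-1) + 5·(-4); (-4)·7 + (-3)·(-1) + 1·(-4)) = (15, -27, -29)
The requested component of w2 is 15.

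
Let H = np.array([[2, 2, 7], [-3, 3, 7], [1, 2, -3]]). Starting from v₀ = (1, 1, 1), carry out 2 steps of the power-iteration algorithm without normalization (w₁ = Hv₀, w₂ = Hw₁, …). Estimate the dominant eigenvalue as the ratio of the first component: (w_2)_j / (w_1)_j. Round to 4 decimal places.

w1 = Hv₀ = (2·1 + 2·1 + 7·1; (-3)·1 + 3·1 + 7·1; 1·1 + 2·1 + (-3)·1) = (11, 7, 0)
w2 = Hw1 = (2·11 + 2·7 + 7·0; (-3)·11 + 3·7 + 7·0; 1·11 + 2·7 + (-3)·0) = (36, -12, 25)
Ratio at component: 36 / 11 = 3.2727

λ ≈ 3.2727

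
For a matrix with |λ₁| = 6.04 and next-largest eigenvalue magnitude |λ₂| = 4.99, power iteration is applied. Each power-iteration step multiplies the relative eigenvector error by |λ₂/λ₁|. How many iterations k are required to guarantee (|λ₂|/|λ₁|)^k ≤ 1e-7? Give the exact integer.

|λ₂/λ₁| = 4.99/6.04 = 0.82616
Need k ≥ ln(1e-7) / ln(0.82616) = -16.1181 / -0.1910 ≈ 84.402
Smallest integer k satisfying the bound: 85

85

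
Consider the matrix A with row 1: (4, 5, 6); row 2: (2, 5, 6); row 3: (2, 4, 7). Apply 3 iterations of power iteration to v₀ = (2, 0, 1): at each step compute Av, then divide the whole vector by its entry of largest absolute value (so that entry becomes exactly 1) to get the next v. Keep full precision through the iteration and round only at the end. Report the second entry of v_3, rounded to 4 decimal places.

Av0 = (14.00000, 10.00000, 11.00000); divide by 14.00000 → v1 = (1.00000, 0.71429, 0.78571)
Av1 = (12.28571, 10.28571, 10.35714); divide by 12.28571 → v2 = (1.00000, 0.83721, 0.84302)
Av2 = (13.24419, 11.24419, 11.25000); divide by 13.24419 → v3 = (1.00000, 0.84899, 0.84943)
Requested entry of v3: 1934/2278 = 0.8490

0.8490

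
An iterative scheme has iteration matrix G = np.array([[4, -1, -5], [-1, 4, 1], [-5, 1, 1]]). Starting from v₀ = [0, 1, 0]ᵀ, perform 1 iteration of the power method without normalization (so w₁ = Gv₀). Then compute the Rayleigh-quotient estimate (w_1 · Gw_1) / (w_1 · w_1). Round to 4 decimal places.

w1 = Gv₀ = (-1, 4, 1)
Gw1 = (-13, 18, 10)
w1·Gw1 = (-1)·(-13) + 4·18 + 1·10 = 95; w1·w1 = (-1)·(-1) + 4·4 + 1·1 = 18
λ ≈ 95/18 = 5.2778

λ ≈ 5.2778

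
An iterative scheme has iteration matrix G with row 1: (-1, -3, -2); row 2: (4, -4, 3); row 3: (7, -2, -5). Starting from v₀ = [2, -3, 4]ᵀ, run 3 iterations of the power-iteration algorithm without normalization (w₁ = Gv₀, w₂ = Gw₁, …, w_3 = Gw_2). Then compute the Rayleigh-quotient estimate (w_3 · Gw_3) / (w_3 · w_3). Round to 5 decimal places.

w1 = Gv₀ = ((-1)·2 + (-3)·(-3) + (-2)·4; 4·2 + (-4)·(-3) + 3·4; 7·2 + (-2)·(-3) + (-5)·4) = (-1, 32, 0)
w2 = Gw1 = ((-1)·(-1) + (-3)·32 + (-2)·0; 4·(-1) + (-4)·32 + 3·0; 7·(-1) + (-2)·32 + (-5)·0) = (-95, -132, -71)
w3 = Gw2 = (633, -65, -46)
Gw3 = (-346, 2654, 4791)
w3·Gw3 = 633·(-346) + (-65)·2654 + (-46)·4791 = -611914; w3·w3 = 633·633 + (-65)·(-65) + (-46)·(-46) = 407030
λ ≈ -611914/407030 = -1.50336

λ ≈ -1.50336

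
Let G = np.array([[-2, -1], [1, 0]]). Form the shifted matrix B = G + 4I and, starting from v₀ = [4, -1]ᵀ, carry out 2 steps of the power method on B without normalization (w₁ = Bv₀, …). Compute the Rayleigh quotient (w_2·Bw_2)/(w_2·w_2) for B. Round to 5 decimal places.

2.40000

B = G + 4I has rows (2, -1); (1, 4)
w1 = Bv₀ = (2·4 + (-1)·(-1); 1·4 + 4·(-1)) = (9, 0)
w2 = Bw1 = (2·9 + (-1)·0; 1·9 + 4·0) = (18, 9)
Bw2 = (27, 54)
w2·Bw2 = 972; w2·w2 = 405; μ ≈ 972/405 = 2.40000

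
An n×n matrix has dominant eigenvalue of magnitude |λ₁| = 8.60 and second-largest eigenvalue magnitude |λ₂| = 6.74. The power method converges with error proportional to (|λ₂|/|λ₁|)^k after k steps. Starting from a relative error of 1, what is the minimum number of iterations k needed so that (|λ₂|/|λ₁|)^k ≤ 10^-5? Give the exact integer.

|λ₂/λ₁| = 6.74/8.60 = 0.78372
Need k ≥ ln(10^-5) / ln(0.78372) = -11.5129 / -0.2437 ≈ 47.242
Smallest integer k satisfying the bound: 48

48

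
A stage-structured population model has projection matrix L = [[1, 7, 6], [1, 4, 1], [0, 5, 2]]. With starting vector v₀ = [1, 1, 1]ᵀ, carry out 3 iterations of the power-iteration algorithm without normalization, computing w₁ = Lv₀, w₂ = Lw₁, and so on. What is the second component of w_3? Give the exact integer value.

w1 = Lv₀ = (1·1 + 7·1 + 6·1; 1·1 + 4·1 + 1·1; 0·1 + 5·1 + 2·1) = (14, 6, 7)
w2 = Lw1 = (1·14 + 7·6 + 6·7; 1·14 + 4·6 + 1·7; 0·14 + 5·6 + 2·7) = (98, 45, 44)
w3 = Lw2 = (677, 322, 313)
The requested component of w3 is 322.

322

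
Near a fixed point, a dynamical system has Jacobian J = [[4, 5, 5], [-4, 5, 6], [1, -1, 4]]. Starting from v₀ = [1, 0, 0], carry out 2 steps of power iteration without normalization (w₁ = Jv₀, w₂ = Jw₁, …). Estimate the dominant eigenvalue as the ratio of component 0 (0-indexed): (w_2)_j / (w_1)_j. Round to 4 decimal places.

0.2500

w1 = Jv₀ = (4, -4, 1)
w2 = Jw1 = (1, -30, 12)
Ratio at component: 1 / 4 = 0.2500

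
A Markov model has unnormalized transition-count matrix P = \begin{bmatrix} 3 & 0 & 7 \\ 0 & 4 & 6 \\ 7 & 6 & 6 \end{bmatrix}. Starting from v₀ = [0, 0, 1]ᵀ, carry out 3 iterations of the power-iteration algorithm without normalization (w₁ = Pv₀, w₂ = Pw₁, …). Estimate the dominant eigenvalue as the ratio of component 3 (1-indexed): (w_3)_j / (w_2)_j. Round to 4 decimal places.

w1 = Pv₀ = (3·0 + 0·0 + 7·1; 0·0 + 4·0 + 6·1; 7·0 + 6·0 + 6·1) = (7, 6, 6)
w2 = Pw1 = (3·7 + 0·6 + 7·6; 0·7 + 4·6 + 6·6; 7·7 + 6·6 + 6·6) = (63, 60, 121)
w3 = Pw2 = (1036, 966, 1527)
Ratio at component: 1527 / 121 = 12.6198

12.6198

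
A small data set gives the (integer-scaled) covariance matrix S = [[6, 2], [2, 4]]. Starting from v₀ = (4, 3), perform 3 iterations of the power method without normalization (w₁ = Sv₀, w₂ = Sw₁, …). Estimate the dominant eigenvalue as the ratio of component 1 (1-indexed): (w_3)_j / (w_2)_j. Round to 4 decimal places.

w1 = Sv₀ = (30, 20)
w2 = Sw1 = (220, 140)
w3 = Sw2 = (1600, 1000)
Ratio at component: 1600 / 220 = 7.2727

7.2727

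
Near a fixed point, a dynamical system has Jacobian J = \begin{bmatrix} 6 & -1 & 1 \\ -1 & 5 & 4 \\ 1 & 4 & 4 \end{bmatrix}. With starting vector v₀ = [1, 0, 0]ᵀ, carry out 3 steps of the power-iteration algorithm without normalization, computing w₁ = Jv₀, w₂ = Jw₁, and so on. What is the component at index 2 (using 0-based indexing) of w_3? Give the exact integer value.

34

w1 = Jv₀ = (6·1 + (-1)·0 + 1·0; (-1)·1 + 5·0 + 4·0; 1·1 + 4·0 + 4·0) = (6, -1, 1)
w2 = Jw1 = (6·6 + (-1)·(-1) + 1·1; (-1)·6 + 5·(-1) + 4·1; 1·6 + 4·(-1) + 4·1) = (38, -7, 6)
w3 = Jw2 = (241, -49, 34)
The requested component of w3 is 34.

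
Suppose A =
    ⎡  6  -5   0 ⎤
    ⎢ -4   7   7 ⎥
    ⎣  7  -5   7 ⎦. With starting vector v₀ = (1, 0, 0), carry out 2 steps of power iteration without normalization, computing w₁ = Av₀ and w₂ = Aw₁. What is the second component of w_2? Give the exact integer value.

w1 = Av₀ = (6, -4, 7)
w2 = Aw1 = (56, -3, 111)
The requested component of w2 is -3.

-3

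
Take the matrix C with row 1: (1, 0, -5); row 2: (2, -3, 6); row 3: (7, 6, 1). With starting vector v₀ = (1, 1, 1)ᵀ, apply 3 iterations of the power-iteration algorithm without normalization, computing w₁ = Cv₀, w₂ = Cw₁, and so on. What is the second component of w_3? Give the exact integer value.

-235

w1 = Cv₀ = (1·1 + 0·1 + (-5)·1; 2·1 + (-3)·1 + 6·1; 7·1 + 6·1 + 1·1) = (-4, 5, 14)
w2 = Cw1 = (1·(-4) + 0·5 + (-5)·14; 2·(-4) + (-3)·5 + 6·14; 7·(-4) + 6·5 + 1·14) = (-74, 61, 16)
w3 = Cw2 = (-154, -235, -136)
The requested component of w3 is -235.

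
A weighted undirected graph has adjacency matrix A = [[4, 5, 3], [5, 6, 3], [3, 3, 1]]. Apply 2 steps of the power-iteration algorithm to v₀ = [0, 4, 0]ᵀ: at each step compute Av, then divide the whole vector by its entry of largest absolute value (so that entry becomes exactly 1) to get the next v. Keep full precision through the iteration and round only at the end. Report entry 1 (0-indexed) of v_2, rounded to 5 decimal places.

1.00000

Av0 = (20.000000, 24.000000, 12.000000); divide by 24.000000 → v1 = (0.833333, 1.000000, 0.500000)
Av1 = (9.833333, 11.666667, 6.000000); divide by 11.666667 → v2 = (0.842857, 1.000000, 0.514286)
Requested entry of v2: 280/280 = 1.00000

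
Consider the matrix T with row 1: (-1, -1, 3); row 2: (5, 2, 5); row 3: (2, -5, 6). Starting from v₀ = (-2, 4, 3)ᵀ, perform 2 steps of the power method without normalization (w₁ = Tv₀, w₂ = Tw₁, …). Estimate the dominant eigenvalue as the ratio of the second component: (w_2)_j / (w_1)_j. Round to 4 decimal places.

λ ≈ 2.3846

w1 = Tv₀ = (7, 13, -6)
w2 = Tw1 = (-38, 31, -87)
Ratio at component: 31 / 13 = 2.3846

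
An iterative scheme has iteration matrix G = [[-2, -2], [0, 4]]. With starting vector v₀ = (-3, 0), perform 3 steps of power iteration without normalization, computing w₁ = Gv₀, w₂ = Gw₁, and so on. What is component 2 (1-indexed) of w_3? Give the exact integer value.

0

w1 = Gv₀ = (6, 0)
w2 = Gw1 = (-12, 0)
w3 = Gw2 = (24, 0)
The requested component of w3 is 0.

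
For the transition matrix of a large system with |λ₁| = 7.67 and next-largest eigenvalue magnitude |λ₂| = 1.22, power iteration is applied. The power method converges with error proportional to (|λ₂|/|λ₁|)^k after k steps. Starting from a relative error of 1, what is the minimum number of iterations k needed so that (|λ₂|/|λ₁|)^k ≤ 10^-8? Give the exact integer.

|λ₂/λ₁| = 1.22/7.67 = 0.15906
Need k ≥ ln(10^-8) / ln(0.15906) = -18.4207 / -1.8385 ≈ 10.020
Smallest integer k satisfying the bound: 11

11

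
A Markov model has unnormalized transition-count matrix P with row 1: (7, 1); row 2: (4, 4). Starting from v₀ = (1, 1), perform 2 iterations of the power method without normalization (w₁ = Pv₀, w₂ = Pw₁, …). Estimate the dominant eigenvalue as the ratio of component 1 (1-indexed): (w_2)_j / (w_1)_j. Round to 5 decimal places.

8.00000

w1 = Pv₀ = (8, 8)
w2 = Pw1 = (64, 64)
Ratio at component: 64 / 8 = 8.00000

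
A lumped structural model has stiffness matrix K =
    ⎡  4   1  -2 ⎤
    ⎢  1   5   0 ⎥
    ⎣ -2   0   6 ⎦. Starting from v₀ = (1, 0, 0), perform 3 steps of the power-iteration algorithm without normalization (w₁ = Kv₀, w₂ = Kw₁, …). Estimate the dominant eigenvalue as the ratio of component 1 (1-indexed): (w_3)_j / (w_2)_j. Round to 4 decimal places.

w1 = Kv₀ = (4·1 + 1·0 + (-2)·0; 1·1 + 5·0 + 0·0; (-2)·1 + 0·0 + 6·0) = (4, 1, -2)
w2 = Kw1 = (4·4 + 1·1 + (-2)·(-2); 1·4 + 5·1 + 0·(-2); (-2)·4 + 0·1 + 6·(-2)) = (21, 9, -20)
w3 = Kw2 = (133, 66, -162)
Ratio at component: 133 / 21 = 6.3333

6.3333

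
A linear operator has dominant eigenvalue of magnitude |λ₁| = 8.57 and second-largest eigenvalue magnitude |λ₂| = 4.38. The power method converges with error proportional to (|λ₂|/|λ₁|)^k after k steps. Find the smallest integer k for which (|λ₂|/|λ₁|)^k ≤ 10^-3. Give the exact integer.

11

|λ₂/λ₁| = 4.38/8.57 = 0.51109
Need k ≥ ln(10^-3) / ln(0.51109) = -6.9078 / -0.6712 ≈ 10.291
Smallest integer k satisfying the bound: 11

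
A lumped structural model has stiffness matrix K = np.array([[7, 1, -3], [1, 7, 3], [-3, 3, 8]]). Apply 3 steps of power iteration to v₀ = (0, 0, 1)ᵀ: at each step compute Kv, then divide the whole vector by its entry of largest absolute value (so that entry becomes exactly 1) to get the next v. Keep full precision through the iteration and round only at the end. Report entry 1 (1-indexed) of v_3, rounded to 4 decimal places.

-0.5485

Kv0 = (-3.00000, 3.00000, 8.00000); divide by 8.00000 → v1 = (-0.37500, 0.37500, 1.00000)
Kv1 = (-5.25000, 5.25000, 10.25000); divide by 10.25000 → v2 = (-0.51220, 0.51220, 1.00000)
Kv2 = (-6.07317, 6.07317, 11.07317); divide by 11.07317 → v3 = (-0.54846, 0.54846, 1.00000)
Requested entry of v3: -498/908 = -0.5485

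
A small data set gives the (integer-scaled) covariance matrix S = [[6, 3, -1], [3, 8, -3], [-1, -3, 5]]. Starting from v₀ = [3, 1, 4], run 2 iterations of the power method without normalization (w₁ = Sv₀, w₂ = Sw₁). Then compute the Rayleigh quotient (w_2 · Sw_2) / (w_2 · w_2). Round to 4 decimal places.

w1 = Sv₀ = (17, 5, 14)
w2 = Sw1 = (103, 49, 38)
Sw2 = (727, 587, -60)
w2·Sw2 = 103·727 + 49·587 + 38·(-60) = 101364; w2·w2 = 103·103 + 49·49 + 38·38 = 14454
λ ≈ 101364/14454 = 7.0129

λ ≈ 7.0129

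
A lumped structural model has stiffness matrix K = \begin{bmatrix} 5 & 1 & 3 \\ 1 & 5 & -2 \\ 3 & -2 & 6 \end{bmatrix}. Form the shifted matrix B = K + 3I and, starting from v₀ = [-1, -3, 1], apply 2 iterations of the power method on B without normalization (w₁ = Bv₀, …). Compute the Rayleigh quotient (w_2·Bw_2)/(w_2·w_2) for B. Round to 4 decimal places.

μ ≈ 9.6474

B = K + 3I has rows (8, 1, 3); (1, 8, -2); (3, -2, 9)
w1 = Bv₀ = (8·(-1) + 1·(-3) + 3·1; 1·(-1) + 8·(-3) + (-2)·1; 3·(-1) + (-2)·(-3) + 9·1) = (-8, -27, 12)
w2 = Bw1 = (8·(-8) + 1·(-27) + 3·12; 1·(-8) + 8·(-27) + (-2)·12; 3·(-8) + (-2)·(-27) + 9·12) = (-55, -248, 138)
Bw2 = (-274, -2315, 1573)
w2·Bw2 = 806264; w2·w2 = 83573; μ ≈ 806264/83573 = 9.6474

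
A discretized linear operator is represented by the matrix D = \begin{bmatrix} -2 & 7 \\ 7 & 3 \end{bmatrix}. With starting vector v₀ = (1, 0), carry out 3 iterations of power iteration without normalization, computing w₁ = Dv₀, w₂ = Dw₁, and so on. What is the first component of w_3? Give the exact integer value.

-57

w1 = Dv₀ = (-2, 7)
w2 = Dw1 = (53, 7)
w3 = Dw2 = (-57, 392)
The requested component of w3 is -57.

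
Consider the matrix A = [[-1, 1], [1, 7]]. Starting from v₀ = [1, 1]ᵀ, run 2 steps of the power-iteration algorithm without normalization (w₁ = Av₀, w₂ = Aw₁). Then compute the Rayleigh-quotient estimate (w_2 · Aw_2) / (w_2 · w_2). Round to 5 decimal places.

λ ≈ 7.12000

w1 = Av₀ = ((-1)·1 + 1·1; 1·1 + 7·1) = (0, 8)
w2 = Aw1 = ((-1)·0 + 1·8; 1·0 + 7·8) = (8, 56)
Aw2 = (48, 400)
w2·Aw2 = 8·48 + 56·400 = 22784; w2·w2 = 8·8 + 56·56 = 3200
λ ≈ 22784/3200 = 7.12000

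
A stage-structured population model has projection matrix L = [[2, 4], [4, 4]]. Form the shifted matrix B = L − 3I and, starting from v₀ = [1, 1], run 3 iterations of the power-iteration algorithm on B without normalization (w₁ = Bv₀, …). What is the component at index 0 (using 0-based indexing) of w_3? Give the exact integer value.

51

B = L − 3I has rows (-1, 4); (4, 1)
w1 = Bv₀ = (3, 5)
w2 = Bw1 = (17, 17)
w3 = Bw2 = (51, 85)
Requested component of w3: 51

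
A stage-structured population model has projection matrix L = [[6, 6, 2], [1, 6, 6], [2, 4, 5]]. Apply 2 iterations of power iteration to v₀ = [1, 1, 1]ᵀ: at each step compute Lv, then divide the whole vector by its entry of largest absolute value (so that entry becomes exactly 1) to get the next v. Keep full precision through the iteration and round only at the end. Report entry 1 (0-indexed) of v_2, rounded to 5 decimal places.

0.85870

Lv0 = (14.000000, 13.000000, 11.000000); divide by 14.000000 → v1 = (1.000000, 0.928571, 0.785714)
Lv1 = (13.142857, 11.285714, 9.642857); divide by 13.142857 → v2 = (1.000000, 0.858696, 0.733696)
Requested entry of v2: 158/184 = 0.85870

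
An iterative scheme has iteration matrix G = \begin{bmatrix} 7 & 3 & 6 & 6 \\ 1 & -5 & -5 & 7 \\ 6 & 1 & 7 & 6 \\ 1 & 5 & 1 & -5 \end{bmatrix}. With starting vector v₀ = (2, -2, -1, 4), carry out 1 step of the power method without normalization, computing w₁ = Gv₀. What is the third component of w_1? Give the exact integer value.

27

w1 = Gv₀ = (7·2 + 3·(-2) + 6·(-1) + 6·4; 1·2 + (-5)·(-2) + (-5)·(-1) + 7·4; 6·2 + 1·(-2) + 7·(-1) + 6·4; 1·2 + 5·(-2) + 1·(-1) + (-5)·4) = (26, 45, 27, -29)
The requested component of w1 is 27.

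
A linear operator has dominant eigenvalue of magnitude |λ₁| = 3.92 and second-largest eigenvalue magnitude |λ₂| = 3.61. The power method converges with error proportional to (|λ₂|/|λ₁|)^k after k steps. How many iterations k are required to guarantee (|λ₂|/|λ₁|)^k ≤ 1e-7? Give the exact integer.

|λ₂/λ₁| = 3.61/3.92 = 0.92092
Need k ≥ ln(1e-7) / ln(0.92092) = -16.1181 / -0.0824 ≈ 195.646
Smallest integer k satisfying the bound: 196

196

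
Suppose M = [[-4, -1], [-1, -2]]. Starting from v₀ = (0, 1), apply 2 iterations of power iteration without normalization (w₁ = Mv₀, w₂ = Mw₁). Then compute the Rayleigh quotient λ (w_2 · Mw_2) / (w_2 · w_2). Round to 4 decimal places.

-4.1639

w1 = Mv₀ = (-1, -2)
w2 = Mw1 = (6, 5)
Mw2 = (-29, -16)
w2·Mw2 = 6·(-29) + 5·(-16) = -254; w2·w2 = 6·6 + 5·5 = 61
λ ≈ -254/61 = -4.1639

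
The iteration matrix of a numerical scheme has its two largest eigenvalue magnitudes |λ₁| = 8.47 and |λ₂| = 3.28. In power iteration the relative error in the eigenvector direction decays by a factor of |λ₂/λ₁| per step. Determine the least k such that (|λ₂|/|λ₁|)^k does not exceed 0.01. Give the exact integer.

|λ₂/λ₁| = 3.28/8.47 = 0.38725
Need k ≥ ln(0.01) / ln(0.38725) = -4.6052 / -0.9487 ≈ 4.854
Smallest integer k satisfying the bound: 5

5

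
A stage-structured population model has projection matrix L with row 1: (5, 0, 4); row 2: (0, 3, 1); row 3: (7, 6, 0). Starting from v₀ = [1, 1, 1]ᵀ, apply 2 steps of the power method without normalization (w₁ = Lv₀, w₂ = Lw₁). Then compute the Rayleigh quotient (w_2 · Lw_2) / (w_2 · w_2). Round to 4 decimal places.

w1 = Lv₀ = (5·1 + 0·1 + 4·1; 0·1 + 3·1 + 1·1; 7·1 + 6·1 + 0·1) = (9, 4, 13)
w2 = Lw1 = (5·9 + 0·4 + 4·13; 0·9 + 3·4 + 1·13; 7·9 + 6·4 + 0·13) = (97, 25, 87)
Lw2 = (833, 162, 829)
w2·Lw2 = 97·833 + 25·162 + 87·829 = 156974; w2·w2 = 97·97 + 25·25 + 87·87 = 17603
λ ≈ 156974/17603 = 8.9175

λ ≈ 8.9175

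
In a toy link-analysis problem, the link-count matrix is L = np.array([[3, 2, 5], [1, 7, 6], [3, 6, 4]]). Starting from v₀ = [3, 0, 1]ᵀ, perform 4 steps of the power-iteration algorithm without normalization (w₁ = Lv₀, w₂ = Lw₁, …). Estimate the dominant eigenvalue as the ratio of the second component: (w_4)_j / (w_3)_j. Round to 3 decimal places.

w1 = Lv₀ = (14, 9, 13)
w2 = Lw1 = (125, 155, 148)
w3 = Lw2 = (1425, 2098, 1897)
w4 = Lw3 = (17956, 27493, 24451)
Ratio at component: 27493 / 2098 = 13.104

13.104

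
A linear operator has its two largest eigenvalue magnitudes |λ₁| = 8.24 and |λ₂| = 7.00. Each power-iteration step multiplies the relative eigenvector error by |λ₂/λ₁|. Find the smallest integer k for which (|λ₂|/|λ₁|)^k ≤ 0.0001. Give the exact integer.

|λ₂/λ₁| = 7.00/8.24 = 0.84951
Need k ≥ ln(0.0001) / ln(0.84951) = -9.2103 / -0.1631 ≈ 56.474
Smallest integer k satisfying the bound: 57

57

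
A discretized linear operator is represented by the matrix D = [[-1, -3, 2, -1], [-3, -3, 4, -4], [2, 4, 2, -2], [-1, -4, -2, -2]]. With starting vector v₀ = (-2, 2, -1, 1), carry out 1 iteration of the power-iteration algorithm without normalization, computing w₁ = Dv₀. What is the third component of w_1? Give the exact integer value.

0

w1 = Dv₀ = ((-1)·(-2) + (-3)·2 + 2·(-1) + (-1)·1; (-3)·(-2) + (-3)·2 + 4·(-1) + (-4)·1; 2·(-2) + 4·2 + 2·(-1) + (-2)·1; (-1)·(-2) + (-4)·2 + (-2)·(-1) + (-2)·1) = (-7, -8, 0, -6)
The requested component of w1 is 0.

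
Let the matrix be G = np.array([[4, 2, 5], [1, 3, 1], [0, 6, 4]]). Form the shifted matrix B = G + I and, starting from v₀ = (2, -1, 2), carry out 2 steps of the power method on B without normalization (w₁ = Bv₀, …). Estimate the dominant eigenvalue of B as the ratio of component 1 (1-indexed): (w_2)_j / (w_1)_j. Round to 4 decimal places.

μ ≈ 6.1111

B = G + I has rows (5, 2, 5); (1, 4, 1); (0, 6, 5)
w1 = Bv₀ = (5·2 + 2·(-1) + 5·2; 1·2 + 4·(-1) + 1·2; 0·2 + 6·(-1) + 5·2) = (18, 0, 4)
w2 = Bw1 = (5·18 + 2·0 + 5·4; 1·18 + 4·0 + 1·4; 0·18 + 6·0 + 5·4) = (110, 22, 20)
Ratio: 110/18 = 6.1111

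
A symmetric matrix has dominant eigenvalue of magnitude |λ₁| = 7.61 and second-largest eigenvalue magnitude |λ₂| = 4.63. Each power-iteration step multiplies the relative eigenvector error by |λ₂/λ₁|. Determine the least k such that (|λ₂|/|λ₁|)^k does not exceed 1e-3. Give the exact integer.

|λ₂/λ₁| = 4.63/7.61 = 0.60841
Need k ≥ ln(1e-3) / ln(0.60841) = -6.9078 / -0.4969 ≈ 13.902
Smallest integer k satisfying the bound: 14

14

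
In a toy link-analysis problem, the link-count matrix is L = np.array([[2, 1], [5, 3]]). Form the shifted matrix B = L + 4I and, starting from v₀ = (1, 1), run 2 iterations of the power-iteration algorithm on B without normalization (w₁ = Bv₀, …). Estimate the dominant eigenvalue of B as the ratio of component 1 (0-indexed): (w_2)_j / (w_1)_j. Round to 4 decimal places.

μ ≈ 9.9167

B = L + 4I has rows (6, 1); (5, 7)
w1 = Bv₀ = (7, 12)
w2 = Bw1 = (54, 119)
Ratio: 119/12 = 9.9167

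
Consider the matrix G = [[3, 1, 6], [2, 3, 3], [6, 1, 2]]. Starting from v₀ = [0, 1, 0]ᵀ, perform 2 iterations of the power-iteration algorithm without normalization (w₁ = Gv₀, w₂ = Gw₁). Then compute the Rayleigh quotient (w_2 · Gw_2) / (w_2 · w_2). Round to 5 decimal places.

w1 = Gv₀ = (1, 3, 1)
w2 = Gw1 = (12, 14, 11)
Gw2 = (116, 99, 108)
w2·Gw2 = 12·116 + 14·99 + 11·108 = 3966; w2·w2 = 12·12 + 14·14 + 11·11 = 461
λ ≈ 3966/461 = 8.60304

8.60304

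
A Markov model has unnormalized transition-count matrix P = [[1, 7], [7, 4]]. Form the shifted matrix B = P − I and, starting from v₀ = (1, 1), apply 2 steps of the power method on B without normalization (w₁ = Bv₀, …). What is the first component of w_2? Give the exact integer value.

70

B = P − I has rows (0, 7); (7, 3)
w1 = Bv₀ = (7, 10)
w2 = Bw1 = (70, 79)
Requested component of w2: 70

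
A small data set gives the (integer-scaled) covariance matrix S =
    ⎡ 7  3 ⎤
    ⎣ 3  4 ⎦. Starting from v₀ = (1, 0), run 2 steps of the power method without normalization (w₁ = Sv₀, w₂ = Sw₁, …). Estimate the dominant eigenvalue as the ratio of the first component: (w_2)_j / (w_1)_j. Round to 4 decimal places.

λ ≈ 8.2857

w1 = Sv₀ = (7, 3)
w2 = Sw1 = (58, 33)
Ratio at component: 58 / 7 = 8.2857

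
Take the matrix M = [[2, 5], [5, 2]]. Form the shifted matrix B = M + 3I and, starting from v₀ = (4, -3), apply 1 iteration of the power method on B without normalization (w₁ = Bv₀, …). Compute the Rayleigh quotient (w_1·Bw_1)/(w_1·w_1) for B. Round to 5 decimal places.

B = M + 3I has rows (5, 5); (5, 5)
w1 = Bv₀ = (5·4 + 5·(-3); 5·4 + 5·(-3)) = (5, 5)
Bw1 = (50, 50)
w1·Bw1 = 500; w1·w1 = 50; μ ≈ 500/50 = 10.00000

10.00000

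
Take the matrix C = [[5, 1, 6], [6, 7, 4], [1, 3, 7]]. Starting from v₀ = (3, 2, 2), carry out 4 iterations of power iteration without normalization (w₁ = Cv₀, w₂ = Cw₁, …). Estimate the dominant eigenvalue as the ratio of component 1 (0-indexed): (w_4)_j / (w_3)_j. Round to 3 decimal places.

w1 = Cv₀ = (29, 40, 23)
w2 = Cw1 = (323, 546, 310)
w3 = Cw2 = (4021, 7000, 4131)
w4 = Cw3 = (51891, 89650, 53938)
Ratio at component: 89650 / 7000 = 12.807

12.807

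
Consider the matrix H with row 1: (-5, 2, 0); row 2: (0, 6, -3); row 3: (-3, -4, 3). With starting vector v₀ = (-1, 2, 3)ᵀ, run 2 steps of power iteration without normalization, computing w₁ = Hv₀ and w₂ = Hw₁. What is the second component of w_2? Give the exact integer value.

6

w1 = Hv₀ = ((-5)·(-1) + 2·2 + 0·3; 0·(-1) + 6·2 + (-3)·3; (-3)·(-1) + (-4)·2 + 3·3) = (9, 3, 4)
w2 = Hw1 = ((-5)·9 + 2·3 + 0·4; 0·9 + 6·3 + (-3)·4; (-3)·9 + (-4)·3 + 3·4) = (-39, 6, -27)
The requested component of w2 is 6.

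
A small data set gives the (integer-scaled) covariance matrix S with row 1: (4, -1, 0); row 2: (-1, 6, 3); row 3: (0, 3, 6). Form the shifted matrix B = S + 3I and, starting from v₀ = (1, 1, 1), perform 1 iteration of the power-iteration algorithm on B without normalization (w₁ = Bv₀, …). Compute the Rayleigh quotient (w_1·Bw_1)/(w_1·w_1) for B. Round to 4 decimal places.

B = S + 3I has rows (7, -1, 0); (-1, 9, 3); (0, 3, 9)
w1 = Bv₀ = (7·1 + (-1)·1 + 0·1; (-1)·1 + 9·1 + 3·1; 0·1 + 3·1 + 9·1) = (6, 11, 12)
Bw1 = (31, 129, 141)
w1·Bw1 = 3297; w1·w1 = 301; μ ≈ 3297/301 = 10.9535

10.9535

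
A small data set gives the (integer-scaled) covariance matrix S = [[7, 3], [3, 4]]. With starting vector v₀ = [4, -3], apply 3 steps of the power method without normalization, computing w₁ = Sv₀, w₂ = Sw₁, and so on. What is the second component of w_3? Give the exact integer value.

627

w1 = Sv₀ = (7·4 + 3·(-3); 3·4 + 4·(-3)) = (19, 0)
w2 = Sw1 = (7·19 + 3·0; 3·19 + 4·0) = (133, 57)
w3 = Sw2 = (1102, 627)
The requested component of w3 is 627.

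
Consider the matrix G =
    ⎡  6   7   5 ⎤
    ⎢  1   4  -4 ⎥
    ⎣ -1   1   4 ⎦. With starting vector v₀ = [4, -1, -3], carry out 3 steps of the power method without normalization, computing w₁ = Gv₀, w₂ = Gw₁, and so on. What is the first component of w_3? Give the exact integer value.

602

w1 = Gv₀ = (6·4 + 7·(-1) + 5·(-3); 1·4 + 4·(-1) + (-4)·(-3); (-1)·4 + 1·(-1) + 4·(-3)) = (2, 12, -17)
w2 = Gw1 = (6·2 + 7·12 + 5·(-17); 1·2 + 4·12 + (-4)·(-17); (-1)·2 + 1·12 + 4·(-17)) = (11, 118, -58)
w3 = Gw2 = (602, 715, -125)
The requested component of w3 is 602.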